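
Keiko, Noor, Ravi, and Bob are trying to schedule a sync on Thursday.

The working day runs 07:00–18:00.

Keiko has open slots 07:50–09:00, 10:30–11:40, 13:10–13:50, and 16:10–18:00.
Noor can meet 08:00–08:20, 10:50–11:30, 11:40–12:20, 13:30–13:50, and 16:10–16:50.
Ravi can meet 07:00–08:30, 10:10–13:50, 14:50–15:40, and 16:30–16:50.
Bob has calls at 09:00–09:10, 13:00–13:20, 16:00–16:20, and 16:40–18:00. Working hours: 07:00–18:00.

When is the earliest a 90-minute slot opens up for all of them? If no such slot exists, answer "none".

none

Bob free within 07:00–18:00: 07:00–09:00, 09:10–13:00, 13:20–16:00, 16:20–16:40.
Keiko ∩ Noor: 08:00–08:20, 10:50–11:30, 13:30–13:50, 16:10–16:50.
Keiko ∩ Noor ∩ Ravi: 08:00–08:20, 10:50–11:30, 13:30–13:50, 16:30–16:50.
Keiko ∩ Noor ∩ Ravi ∩ Bob: 08:00–08:20, 10:50–11:30, 13:30–13:50, 16:30–16:40.
Windows ≥ 90 min: (none).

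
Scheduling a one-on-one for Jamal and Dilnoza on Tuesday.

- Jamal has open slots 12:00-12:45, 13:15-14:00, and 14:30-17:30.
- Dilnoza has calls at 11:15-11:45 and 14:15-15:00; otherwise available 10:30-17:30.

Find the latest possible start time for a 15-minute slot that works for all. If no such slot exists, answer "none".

17:15

Dilnoza free within 10:30–17:30: 10:30–11:15, 11:45–14:15, 15:00–17:30.
Jamal ∩ Dilnoza: 12:00–12:45, 13:15–14:00, 15:00–17:30.
Windows ≥ 15 min: 12:00–12:45, 13:15–14:00, 15:00–17:30.
Latest start in the last window 15:00–17:30 is 17:30 − 15 min = 17:15.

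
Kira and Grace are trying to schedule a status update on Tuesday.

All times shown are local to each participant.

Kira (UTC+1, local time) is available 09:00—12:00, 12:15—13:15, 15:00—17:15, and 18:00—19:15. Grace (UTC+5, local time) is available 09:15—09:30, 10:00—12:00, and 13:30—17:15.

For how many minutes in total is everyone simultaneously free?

Kira → UTC: 08:00–11:00, 11:15–12:15, 14:00–16:15, 17:00–18:15.
Grace → UTC: 04:15–04:30, 05:00–07:00, 08:30–12:15.
Kira ∩ Grace: 08:30–11:00, 11:15–12:15.
Total common minutes: 150 + 60 = 210.

210 minutes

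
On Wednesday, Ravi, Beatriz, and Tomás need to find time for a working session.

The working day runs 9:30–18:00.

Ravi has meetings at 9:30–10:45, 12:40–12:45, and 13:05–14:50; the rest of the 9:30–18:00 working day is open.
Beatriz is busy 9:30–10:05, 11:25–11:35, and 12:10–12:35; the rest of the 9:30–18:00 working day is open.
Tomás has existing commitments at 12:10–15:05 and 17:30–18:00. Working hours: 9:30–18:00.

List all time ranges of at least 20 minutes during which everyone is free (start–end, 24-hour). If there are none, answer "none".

Ravi free within 09:30–18:00: 10:45–12:40, 12:45–13:05, 14:50–18:00.
Beatriz free within 09:30–18:00: 10:05–11:25, 11:35–12:10, 12:35–18:00.
Tomás free within 09:30–18:00: 09:30–12:10, 15:05–17:30.
Ravi ∩ Beatriz: 10:45–11:25, 11:35–12:10, 12:35–12:40, 12:45–13:05, 14:50–18:00.
Ravi ∩ Beatriz ∩ Tomás: 10:45–11:25, 11:35–12:10, 15:05–17:30.
Windows ≥ 20 min: 10:45–11:25, 11:35–12:10, 15:05–17:30.

10:45–11:25, 11:35–12:10, 15:05–17:30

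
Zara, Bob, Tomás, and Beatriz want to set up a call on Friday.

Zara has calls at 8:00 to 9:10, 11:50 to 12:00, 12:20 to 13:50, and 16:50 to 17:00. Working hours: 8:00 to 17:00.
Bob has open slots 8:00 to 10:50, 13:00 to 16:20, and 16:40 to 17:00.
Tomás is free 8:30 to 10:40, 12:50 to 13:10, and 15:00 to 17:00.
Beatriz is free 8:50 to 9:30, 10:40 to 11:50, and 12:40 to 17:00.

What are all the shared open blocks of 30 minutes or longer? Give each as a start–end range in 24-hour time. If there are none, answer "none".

Zara free within 08:00–17:00: 09:10–11:50, 12:00–12:20, 13:50–16:50.
Zara ∩ Bob: 09:10–10:50, 13:50–16:20, 16:40–16:50.
Zara ∩ Bob ∩ Tomás: 09:10–10:40, 15:00–16:20, 16:40–16:50.
Zara ∩ Bob ∩ Tomás ∩ Beatriz: 09:10–09:30, 15:00–16:20, 16:40–16:50.
Windows ≥ 30 min: 15:00–16:20.

15:00–16:20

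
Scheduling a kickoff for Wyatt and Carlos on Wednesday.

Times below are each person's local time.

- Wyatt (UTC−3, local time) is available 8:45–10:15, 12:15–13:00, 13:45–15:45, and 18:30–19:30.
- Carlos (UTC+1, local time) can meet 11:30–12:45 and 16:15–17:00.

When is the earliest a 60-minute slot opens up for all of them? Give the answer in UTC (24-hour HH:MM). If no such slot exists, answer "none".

none

Wyatt → UTC: 11:45–13:15, 15:15–16:00, 16:45–18:45, 21:30–22:30.
Carlos → UTC: 10:30–11:45, 15:15–16:00.
Wyatt ∩ Carlos: 15:15–16:00.
Windows ≥ 60 min: (none).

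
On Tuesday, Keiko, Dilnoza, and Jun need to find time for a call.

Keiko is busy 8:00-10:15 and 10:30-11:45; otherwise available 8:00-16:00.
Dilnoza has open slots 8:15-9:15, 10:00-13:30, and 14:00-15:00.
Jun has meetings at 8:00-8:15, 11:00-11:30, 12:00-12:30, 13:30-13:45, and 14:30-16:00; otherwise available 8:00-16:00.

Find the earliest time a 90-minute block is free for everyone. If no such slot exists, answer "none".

none

Keiko free within 08:00–16:00: 10:15–10:30, 11:45–16:00.
Jun free within 08:00–16:00: 08:15–11:00, 11:30–12:00, 12:30–13:30, 13:45–14:30.
Keiko ∩ Dilnoza: 10:15–10:30, 11:45–13:30, 14:00–15:00.
Keiko ∩ Dilnoza ∩ Jun: 10:15–10:30, 11:45–12:00, 12:30–13:30, 14:00–14:30.
Windows ≥ 90 min: (none).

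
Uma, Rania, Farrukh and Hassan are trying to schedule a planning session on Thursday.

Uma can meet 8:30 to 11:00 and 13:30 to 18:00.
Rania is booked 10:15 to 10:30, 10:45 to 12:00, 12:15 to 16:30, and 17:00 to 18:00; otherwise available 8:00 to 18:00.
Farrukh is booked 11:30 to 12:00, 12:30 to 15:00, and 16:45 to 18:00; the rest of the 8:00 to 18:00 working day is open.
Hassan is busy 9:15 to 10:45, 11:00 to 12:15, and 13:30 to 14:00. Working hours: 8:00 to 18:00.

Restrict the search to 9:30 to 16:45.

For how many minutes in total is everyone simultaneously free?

15 minutes

Rania free within 08:00–18:00: 08:00–10:15, 10:30–10:45, 12:00–12:15, 16:30–17:00.
Farrukh free within 08:00–18:00: 08:00–11:30, 12:00–12:30, 15:00–16:45.
Hassan free within 08:00–18:00: 08:00–09:15, 10:45–11:00, 12:15–13:30, 14:00–18:00.
Uma ∩ Rania: 08:30–10:15, 10:30–10:45, 16:30–17:00.
Uma ∩ Rania ∩ Farrukh: 08:30–10:15, 10:30–10:45, 16:30–16:45.
Uma ∩ Rania ∩ Farrukh ∩ Hassan: 08:30–09:15, 16:30–16:45.
Restricted to 09:30–16:45: 16:30–16:45.
Total common minutes: 15.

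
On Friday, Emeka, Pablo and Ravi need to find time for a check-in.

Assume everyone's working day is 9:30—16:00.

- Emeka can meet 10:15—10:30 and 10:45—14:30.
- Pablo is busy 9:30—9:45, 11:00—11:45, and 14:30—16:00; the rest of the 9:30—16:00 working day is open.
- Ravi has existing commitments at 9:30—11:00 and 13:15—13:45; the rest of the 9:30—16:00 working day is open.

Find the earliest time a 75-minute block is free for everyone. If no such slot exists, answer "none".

11:45

Pablo free within 09:30–16:00: 09:45–11:00, 11:45–14:30.
Ravi free within 09:30–16:00: 11:00–13:15, 13:45–16:00.
Emeka ∩ Pablo: 10:15–10:30, 10:45–11:00, 11:45–14:30.
Emeka ∩ Pablo ∩ Ravi: 11:45–13:15, 13:45–14:30.
Windows ≥ 75 min: 11:45–13:15.
Earliest such window starts at 11:45.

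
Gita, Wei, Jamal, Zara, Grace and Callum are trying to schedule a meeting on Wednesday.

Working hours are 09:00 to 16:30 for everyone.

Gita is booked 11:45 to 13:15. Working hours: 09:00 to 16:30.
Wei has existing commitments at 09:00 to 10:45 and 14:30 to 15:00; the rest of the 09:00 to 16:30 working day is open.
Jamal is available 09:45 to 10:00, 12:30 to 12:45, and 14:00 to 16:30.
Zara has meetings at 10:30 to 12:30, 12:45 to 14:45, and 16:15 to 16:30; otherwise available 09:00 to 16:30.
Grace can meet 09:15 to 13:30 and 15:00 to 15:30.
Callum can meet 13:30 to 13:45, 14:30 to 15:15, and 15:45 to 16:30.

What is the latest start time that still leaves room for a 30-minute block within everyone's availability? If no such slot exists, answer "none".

Gita free within 09:00–16:30: 09:00–11:45, 13:15–16:30.
Wei free within 09:00–16:30: 10:45–14:30, 15:00–16:30.
Zara free within 09:00–16:30: 09:00–10:30, 12:30–12:45, 14:45–16:15.
Gita ∩ Wei: 10:45–11:45, 13:15–14:30, 15:00–16:30.
Gita ∩ Wei ∩ Jamal: 14:00–14:30, 15:00–16:30.
Gita ∩ Wei ∩ Jamal ∩ Zara: 15:00–16:15.
Gita ∩ Wei ∩ Jamal ∩ Zara ∩ Grace: 15:00–15:30.
Gita ∩ Wei ∩ Jamal ∩ Zara ∩ Grace ∩ Callum: 15:00–15:15.
Windows ≥ 30 min: (none).

none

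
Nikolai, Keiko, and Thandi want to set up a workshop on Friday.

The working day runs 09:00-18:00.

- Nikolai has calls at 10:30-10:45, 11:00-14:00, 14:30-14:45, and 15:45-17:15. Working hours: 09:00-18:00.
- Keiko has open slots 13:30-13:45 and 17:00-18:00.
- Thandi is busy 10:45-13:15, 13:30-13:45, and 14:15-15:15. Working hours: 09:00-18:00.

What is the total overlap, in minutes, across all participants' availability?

45 minutes

Nikolai free within 09:00–18:00: 09:00–10:30, 10:45–11:00, 14:00–14:30, 14:45–15:45, 17:15–18:00.
Thandi free within 09:00–18:00: 09:00–10:45, 13:15–13:30, 13:45–14:15, 15:15–18:00.
Nikolai ∩ Keiko: 17:15–18:00.
Nikolai ∩ Keiko ∩ Thandi: 17:15–18:00.
Total common minutes: 45.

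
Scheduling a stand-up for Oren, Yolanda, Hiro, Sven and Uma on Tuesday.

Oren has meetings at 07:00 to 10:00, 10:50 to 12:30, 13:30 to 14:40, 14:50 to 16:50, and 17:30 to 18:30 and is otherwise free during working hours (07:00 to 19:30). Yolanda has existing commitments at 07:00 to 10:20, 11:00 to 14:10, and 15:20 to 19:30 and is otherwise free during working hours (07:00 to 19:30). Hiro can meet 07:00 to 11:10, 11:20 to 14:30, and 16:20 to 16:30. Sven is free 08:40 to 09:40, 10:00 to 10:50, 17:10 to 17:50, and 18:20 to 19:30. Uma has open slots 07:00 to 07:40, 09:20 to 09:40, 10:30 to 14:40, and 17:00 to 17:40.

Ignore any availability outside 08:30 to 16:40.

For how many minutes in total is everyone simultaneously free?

20 minutes

Oren free within 07:00–19:30: 10:00–10:50, 12:30–13:30, 14:40–14:50, 16:50–17:30, 18:30–19:30.
Yolanda free within 07:00–19:30: 10:20–11:00, 14:10–15:20.
Oren ∩ Yolanda: 10:20–10:50, 14:40–14:50.
Oren ∩ Yolanda ∩ Hiro: 10:20–10:50.
Oren ∩ Yolanda ∩ Hiro ∩ Sven: 10:20–10:50.
Oren ∩ Yolanda ∩ Hiro ∩ Sven ∩ Uma: 10:30–10:50.
Restricted to 08:30–16:40: 10:30–10:50.
Total common minutes: 20.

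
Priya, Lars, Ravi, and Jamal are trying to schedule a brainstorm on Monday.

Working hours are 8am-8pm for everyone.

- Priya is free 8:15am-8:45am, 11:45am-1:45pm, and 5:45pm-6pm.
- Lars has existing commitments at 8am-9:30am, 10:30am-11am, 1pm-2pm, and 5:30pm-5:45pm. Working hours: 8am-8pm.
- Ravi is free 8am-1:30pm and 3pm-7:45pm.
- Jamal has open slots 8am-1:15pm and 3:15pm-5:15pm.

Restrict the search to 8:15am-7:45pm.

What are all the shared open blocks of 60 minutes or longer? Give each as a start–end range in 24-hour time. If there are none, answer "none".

Lars free within 08:00–20:00: 09:30–10:30, 11:00–13:00, 14:00–17:30, 17:45–20:00.
Priya ∩ Lars: 11:45–13:00, 17:45–18:00.
Priya ∩ Lars ∩ Ravi: 11:45–13:00, 17:45–18:00.
Priya ∩ Lars ∩ Ravi ∩ Jamal: 11:45–13:00.
Restricted to 08:15–19:45: 11:45–13:00.
Windows ≥ 60 min: 11:45–13:00.

11:45–13:00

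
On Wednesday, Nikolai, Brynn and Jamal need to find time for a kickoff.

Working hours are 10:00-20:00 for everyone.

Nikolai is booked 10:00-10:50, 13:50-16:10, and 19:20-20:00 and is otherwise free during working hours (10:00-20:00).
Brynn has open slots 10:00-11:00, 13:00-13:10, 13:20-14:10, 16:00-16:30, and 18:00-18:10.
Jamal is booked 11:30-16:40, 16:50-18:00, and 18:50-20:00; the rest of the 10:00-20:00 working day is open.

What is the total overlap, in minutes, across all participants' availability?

Nikolai free within 10:00–20:00: 10:50–13:50, 16:10–19:20.
Jamal free within 10:00–20:00: 10:00–11:30, 16:40–16:50, 18:00–18:50.
Nikolai ∩ Brynn: 10:50–11:00, 13:00–13:10, 13:20–13:50, 16:10–16:30, 18:00–18:10.
Nikolai ∩ Brynn ∩ Jamal: 10:50–11:00, 18:00–18:10.
Total common minutes: 10 + 10 = 20.

20 minutes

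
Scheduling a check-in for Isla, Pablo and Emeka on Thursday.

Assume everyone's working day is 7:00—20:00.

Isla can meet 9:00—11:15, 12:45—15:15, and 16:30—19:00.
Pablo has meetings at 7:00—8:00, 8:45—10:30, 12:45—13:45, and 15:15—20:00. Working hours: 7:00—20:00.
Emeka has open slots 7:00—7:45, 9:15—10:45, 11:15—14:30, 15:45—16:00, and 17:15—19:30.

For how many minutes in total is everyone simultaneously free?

Pablo free within 07:00–20:00: 08:00–08:45, 10:30–12:45, 13:45–15:15.
Isla ∩ Pablo: 10:30–11:15, 13:45–15:15.
Isla ∩ Pablo ∩ Emeka: 10:30–10:45, 13:45–14:30.
Total common minutes: 15 + 45 = 60.

60 minutes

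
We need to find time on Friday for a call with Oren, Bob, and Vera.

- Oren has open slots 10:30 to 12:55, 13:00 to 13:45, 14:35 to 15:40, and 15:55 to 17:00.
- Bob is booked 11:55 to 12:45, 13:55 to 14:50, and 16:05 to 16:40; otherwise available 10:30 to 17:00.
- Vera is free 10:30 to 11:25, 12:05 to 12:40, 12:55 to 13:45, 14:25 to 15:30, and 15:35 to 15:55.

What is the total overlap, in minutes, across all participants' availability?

145 minutes

Bob free within 10:30–17:00: 10:30–11:55, 12:45–13:55, 14:50–16:05, 16:40–17:00.
Oren ∩ Bob: 10:30–11:55, 12:45–12:55, 13:00–13:45, 14:50–15:40, 15:55–16:05, 16:40–17:00.
Oren ∩ Bob ∩ Vera: 10:30–11:25, 13:00–13:45, 14:50–15:30, 15:35–15:40.
Total common minutes: 55 + 45 + 40 + 5 = 145.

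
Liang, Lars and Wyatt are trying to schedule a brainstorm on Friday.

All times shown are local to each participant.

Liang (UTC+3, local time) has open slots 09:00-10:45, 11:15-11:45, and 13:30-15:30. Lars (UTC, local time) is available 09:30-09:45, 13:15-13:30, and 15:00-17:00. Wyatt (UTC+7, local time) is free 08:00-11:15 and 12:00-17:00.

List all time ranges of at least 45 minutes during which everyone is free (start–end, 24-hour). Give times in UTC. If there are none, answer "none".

Liang → UTC: 06:00–07:45, 08:15–08:45, 10:30–12:30.
Lars → UTC: 09:30–09:45, 13:15–13:30, 15:00–17:00.
Wyatt → UTC: 01:00–04:15, 05:00–10:00.
Liang ∩ Lars: (none).
Liang ∩ Lars ∩ Wyatt: (none).
Windows ≥ 45 min: (none).

none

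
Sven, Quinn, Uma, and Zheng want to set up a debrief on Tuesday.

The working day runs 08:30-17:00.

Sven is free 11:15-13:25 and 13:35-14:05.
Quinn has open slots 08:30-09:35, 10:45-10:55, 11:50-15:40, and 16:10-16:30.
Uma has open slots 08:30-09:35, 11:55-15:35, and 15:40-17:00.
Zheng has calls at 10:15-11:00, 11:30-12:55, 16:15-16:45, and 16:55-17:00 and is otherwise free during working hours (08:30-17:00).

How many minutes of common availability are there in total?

Zheng free within 08:30–17:00: 08:30–10:15, 11:00–11:30, 12:55–16:15, 16:45–16:55.
Sven ∩ Quinn: 11:50–13:25, 13:35–14:05.
Sven ∩ Quinn ∩ Uma: 11:55–13:25, 13:35–14:05.
Sven ∩ Quinn ∩ Uma ∩ Zheng: 12:55–13:25, 13:35–14:05.
Total common minutes: 30 + 30 = 60.

60 minutes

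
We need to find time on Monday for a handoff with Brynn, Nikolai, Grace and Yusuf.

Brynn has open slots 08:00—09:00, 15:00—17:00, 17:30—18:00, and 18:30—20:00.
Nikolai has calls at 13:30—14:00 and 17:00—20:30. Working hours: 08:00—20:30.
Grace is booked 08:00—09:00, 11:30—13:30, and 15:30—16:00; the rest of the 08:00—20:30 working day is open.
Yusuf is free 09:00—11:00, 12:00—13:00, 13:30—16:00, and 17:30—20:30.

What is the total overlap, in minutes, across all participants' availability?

Nikolai free within 08:00–20:30: 08:00–13:30, 14:00–17:00.
Grace free within 08:00–20:30: 09:00–11:30, 13:30–15:30, 16:00–20:30.
Brynn ∩ Nikolai: 08:00–09:00, 15:00–17:00.
Brynn ∩ Nikolai ∩ Grace: 15:00–15:30, 16:00–17:00.
Brynn ∩ Nikolai ∩ Grace ∩ Yusuf: 15:00–15:30.
Total common minutes: 30.

30 minutes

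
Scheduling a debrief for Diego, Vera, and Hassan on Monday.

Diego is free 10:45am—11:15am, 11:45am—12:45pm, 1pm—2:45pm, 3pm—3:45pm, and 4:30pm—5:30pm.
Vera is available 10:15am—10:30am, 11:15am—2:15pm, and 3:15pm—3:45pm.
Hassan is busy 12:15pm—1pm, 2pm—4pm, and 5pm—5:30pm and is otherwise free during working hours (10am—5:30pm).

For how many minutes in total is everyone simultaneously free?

90 minutes

Hassan free within 10:00–17:30: 10:00–12:15, 13:00–14:00, 16:00–17:00.
Diego ∩ Vera: 11:45–12:45, 13:00–14:15, 15:15–15:45.
Diego ∩ Vera ∩ Hassan: 11:45–12:15, 13:00–14:00.
Total common minutes: 30 + 60 = 90.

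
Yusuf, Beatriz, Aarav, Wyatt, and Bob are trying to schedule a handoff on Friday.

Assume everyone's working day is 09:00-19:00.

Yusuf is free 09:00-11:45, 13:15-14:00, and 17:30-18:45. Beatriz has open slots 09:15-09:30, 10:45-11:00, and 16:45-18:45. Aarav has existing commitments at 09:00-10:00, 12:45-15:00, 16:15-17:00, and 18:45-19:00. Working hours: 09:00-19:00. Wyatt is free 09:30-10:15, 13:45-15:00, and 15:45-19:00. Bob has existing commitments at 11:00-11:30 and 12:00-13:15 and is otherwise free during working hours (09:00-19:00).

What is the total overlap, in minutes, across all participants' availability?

Aarav free within 09:00–19:00: 10:00–12:45, 15:00–16:15, 17:00–18:45.
Bob free within 09:00–19:00: 09:00–11:00, 11:30–12:00, 13:15–19:00.
Yusuf ∩ Beatriz: 09:15–09:30, 10:45–11:00, 17:30–18:45.
Yusuf ∩ Beatriz ∩ Aarav: 10:45–11:00, 17:30–18:45.
Yusuf ∩ Beatriz ∩ Aarav ∩ Wyatt: 17:30–18:45.
Yusuf ∩ Beatriz ∩ Aarav ∩ Wyatt ∩ Bob: 17:30–18:45.
Total common minutes: 75.

75 minutes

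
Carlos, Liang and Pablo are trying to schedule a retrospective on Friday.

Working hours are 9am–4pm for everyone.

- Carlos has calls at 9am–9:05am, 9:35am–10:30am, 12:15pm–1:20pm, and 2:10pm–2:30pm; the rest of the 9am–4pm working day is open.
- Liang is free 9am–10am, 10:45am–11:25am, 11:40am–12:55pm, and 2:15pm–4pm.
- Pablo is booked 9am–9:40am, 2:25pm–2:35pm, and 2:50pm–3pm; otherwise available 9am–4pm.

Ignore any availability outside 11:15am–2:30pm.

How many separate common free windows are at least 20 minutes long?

Carlos free within 09:00–16:00: 09:05–09:35, 10:30–12:15, 13:20–14:10, 14:30–16:00.
Pablo free within 09:00–16:00: 09:40–14:25, 14:35–14:50, 15:00–16:00.
Carlos ∩ Liang: 09:05–09:35, 10:45–11:25, 11:40–12:15, 14:30–16:00.
Carlos ∩ Liang ∩ Pablo: 10:45–11:25, 11:40–12:15, 14:35–14:50, 15:00–16:00.
Restricted to 11:15–14:30: 11:15–11:25, 11:40–12:15.
Windows ≥ 20 min: 11:40–12:15.
That's 1 window.

1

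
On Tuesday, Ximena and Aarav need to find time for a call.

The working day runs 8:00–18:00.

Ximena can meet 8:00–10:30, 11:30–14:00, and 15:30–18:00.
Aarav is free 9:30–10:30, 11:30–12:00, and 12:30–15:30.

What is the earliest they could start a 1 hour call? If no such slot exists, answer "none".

09:30

Ximena ∩ Aarav: 09:30–10:30, 11:30–12:00, 12:30–14:00.
Windows ≥ 60 min: 09:30–10:30, 12:30–14:00.
Earliest such window starts at 09:30.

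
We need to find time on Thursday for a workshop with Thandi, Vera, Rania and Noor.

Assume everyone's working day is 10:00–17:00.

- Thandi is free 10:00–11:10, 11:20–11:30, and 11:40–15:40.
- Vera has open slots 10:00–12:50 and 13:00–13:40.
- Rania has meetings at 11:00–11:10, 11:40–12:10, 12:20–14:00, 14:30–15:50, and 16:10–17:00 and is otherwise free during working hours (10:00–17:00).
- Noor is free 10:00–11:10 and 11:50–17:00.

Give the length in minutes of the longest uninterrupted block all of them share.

60 minutes

Rania free within 10:00–17:00: 10:00–11:00, 11:10–11:40, 12:10–12:20, 14:00–14:30, 15:50–16:10.
Thandi ∩ Vera: 10:00–11:10, 11:20–11:30, 11:40–12:50, 13:00–13:40.
Thandi ∩ Vera ∩ Rania: 10:00–11:00, 11:20–11:30, 12:10–12:20.
Thandi ∩ Vera ∩ Rania ∩ Noor: 10:00–11:00, 12:10–12:20.
Common window lengths: 60, 10 min; longest is 60.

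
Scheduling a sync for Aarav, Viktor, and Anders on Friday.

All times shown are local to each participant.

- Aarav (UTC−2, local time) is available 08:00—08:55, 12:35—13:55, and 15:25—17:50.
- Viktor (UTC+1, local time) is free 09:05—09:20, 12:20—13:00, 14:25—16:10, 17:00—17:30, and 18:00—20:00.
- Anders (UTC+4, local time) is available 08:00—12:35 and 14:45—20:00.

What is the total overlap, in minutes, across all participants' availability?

Aarav → UTC: 10:00–10:55, 14:35–15:55, 17:25–19:50.
Viktor → UTC: 08:05–08:20, 11:20–12:00, 13:25–15:10, 16:00–16:30, 17:00–19:00.
Anders → UTC: 04:00–08:35, 10:45–16:00.
Aarav ∩ Viktor: 14:35–15:10, 17:25–19:00.
Aarav ∩ Viktor ∩ Anders: 14:35–15:10.
Total common minutes: 35.

35 minutes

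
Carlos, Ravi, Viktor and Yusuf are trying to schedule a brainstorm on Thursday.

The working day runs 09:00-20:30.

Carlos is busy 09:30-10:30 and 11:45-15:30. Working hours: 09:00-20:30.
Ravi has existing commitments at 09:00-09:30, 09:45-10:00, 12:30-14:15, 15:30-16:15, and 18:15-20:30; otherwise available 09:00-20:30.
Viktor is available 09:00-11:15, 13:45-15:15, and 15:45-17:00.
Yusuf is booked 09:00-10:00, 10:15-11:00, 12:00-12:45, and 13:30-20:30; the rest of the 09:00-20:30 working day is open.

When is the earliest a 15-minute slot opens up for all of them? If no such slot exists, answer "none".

11:00

Carlos free within 09:00–20:30: 09:00–09:30, 10:30–11:45, 15:30–20:30.
Ravi free within 09:00–20:30: 09:30–09:45, 10:00–12:30, 14:15–15:30, 16:15–18:15.
Yusuf free within 09:00–20:30: 10:00–10:15, 11:00–12:00, 12:45–13:30.
Carlos ∩ Ravi: 10:30–11:45, 16:15–18:15.
Carlos ∩ Ravi ∩ Viktor: 10:30–11:15, 16:15–17:00.
Carlos ∩ Ravi ∩ Viktor ∩ Yusuf: 11:00–11:15.
Windows ≥ 15 min: 11:00–11:15.
Earliest such window starts at 11:00.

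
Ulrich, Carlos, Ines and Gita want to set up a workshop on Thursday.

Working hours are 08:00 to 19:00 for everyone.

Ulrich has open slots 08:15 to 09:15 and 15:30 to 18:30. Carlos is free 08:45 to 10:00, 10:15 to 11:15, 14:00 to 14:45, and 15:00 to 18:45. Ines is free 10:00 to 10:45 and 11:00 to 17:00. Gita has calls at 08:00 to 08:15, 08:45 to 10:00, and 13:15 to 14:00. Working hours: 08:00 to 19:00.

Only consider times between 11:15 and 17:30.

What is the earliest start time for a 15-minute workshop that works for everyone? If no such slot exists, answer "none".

15:30

Gita free within 08:00–19:00: 08:15–08:45, 10:00–13:15, 14:00–19:00.
Ulrich ∩ Carlos: 08:45–09:15, 15:30–18:30.
Ulrich ∩ Carlos ∩ Ines: 15:30–17:00.
Ulrich ∩ Carlos ∩ Ines ∩ Gita: 15:30–17:00.
Restricted to 11:15–17:30: 15:30–17:00.
Windows ≥ 15 min: 15:30–17:00.
Earliest such window starts at 15:30.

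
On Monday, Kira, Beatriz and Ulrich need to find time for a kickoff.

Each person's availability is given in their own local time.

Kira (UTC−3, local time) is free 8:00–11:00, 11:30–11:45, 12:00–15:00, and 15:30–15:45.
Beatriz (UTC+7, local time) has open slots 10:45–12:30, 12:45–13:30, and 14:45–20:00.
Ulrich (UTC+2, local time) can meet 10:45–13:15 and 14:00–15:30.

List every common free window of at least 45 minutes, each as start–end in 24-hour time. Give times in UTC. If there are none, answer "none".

Kira → UTC: 11:00–14:00, 14:30–14:45, 15:00–18:00, 18:30–18:45.
Beatriz → UTC: 03:45–05:30, 05:45–06:30, 07:45–13:00.
Ulrich → UTC: 08:45–11:15, 12:00–13:30.
Kira ∩ Beatriz: 11:00–13:00.
Kira ∩ Beatriz ∩ Ulrich: 11:00–11:15, 12:00–13:00.
Windows ≥ 45 min: 12:00–13:00.

12:00–13:00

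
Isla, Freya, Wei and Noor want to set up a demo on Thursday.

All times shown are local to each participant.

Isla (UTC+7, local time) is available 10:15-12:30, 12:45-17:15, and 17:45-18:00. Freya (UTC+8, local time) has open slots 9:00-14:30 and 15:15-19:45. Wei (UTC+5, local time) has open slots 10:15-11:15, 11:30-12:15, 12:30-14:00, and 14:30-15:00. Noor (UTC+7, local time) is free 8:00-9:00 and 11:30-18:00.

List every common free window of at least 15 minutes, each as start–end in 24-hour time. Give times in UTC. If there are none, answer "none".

Isla → UTC: 03:15–05:30, 05:45–10:15, 10:45–11:00.
Freya → UTC: 01:00–06:30, 07:15–11:45.
Wei → UTC: 05:15–06:15, 06:30–07:15, 07:30–09:00, 09:30–10:00.
Noor → UTC: 01:00–02:00, 04:30–11:00.
Isla ∩ Freya: 03:15–05:30, 05:45–06:30, 07:15–10:15, 10:45–11:00.
Isla ∩ Freya ∩ Wei: 05:15–05:30, 05:45–06:15, 07:30–09:00, 09:30–10:00.
Isla ∩ Freya ∩ Wei ∩ Noor: 05:15–05:30, 05:45–06:15, 07:30–09:00, 09:30–10:00.
Windows ≥ 15 min: 05:15–05:30, 05:45–06:15, 07:30–09:00, 09:30–10:00.

05:15–05:30, 05:45–06:15, 07:30–09:00, 09:30–10:00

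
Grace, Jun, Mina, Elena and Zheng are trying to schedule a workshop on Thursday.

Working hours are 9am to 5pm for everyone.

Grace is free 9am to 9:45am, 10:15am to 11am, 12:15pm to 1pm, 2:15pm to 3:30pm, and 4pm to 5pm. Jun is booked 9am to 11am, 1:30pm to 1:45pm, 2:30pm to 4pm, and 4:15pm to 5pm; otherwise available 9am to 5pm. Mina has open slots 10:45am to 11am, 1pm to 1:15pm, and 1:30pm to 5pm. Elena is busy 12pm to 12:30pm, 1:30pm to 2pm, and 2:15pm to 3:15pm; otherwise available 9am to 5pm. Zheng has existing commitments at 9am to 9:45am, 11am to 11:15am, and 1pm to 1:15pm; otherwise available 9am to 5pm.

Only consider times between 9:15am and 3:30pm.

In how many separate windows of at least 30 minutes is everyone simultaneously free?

Jun free within 09:00–17:00: 11:00–13:30, 13:45–14:30, 16:00–16:15.
Elena free within 09:00–17:00: 09:00–12:00, 12:30–13:30, 14:00–14:15, 15:15–17:00.
Zheng free within 09:00–17:00: 09:45–11:00, 11:15–13:00, 13:15–17:00.
Grace ∩ Jun: 12:15–13:00, 14:15–14:30, 16:00–16:15.
Grace ∩ Jun ∩ Mina: 14:15–14:30, 16:00–16:15.
Grace ∩ Jun ∩ Mina ∩ Elena: 16:00–16:15.
Grace ∩ Jun ∩ Mina ∩ Elena ∩ Zheng: 16:00–16:15.
Restricted to 09:15–15:30: (none).
Windows ≥ 30 min: (none).
That's 0 windows.

0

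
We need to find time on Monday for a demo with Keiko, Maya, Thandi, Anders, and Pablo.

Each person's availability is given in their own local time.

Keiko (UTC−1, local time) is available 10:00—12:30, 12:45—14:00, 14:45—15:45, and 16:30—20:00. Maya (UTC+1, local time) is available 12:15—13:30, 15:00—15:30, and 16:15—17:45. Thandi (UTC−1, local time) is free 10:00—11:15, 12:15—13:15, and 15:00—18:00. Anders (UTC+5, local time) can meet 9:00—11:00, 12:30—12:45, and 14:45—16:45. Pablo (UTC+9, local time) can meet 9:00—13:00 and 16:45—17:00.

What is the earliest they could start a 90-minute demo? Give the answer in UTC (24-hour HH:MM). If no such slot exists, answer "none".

none

Keiko → UTC: 11:00–13:30, 13:45–15:00, 15:45–16:45, 17:30–21:00.
Maya → UTC: 11:15–12:30, 14:00–14:30, 15:15–16:45.
Thandi → UTC: 11:00–12:15, 13:15–14:15, 16:00–19:00.
Anders → UTC: 04:00–06:00, 07:30–07:45, 09:45–11:45.
Pablo → UTC: 00:00–04:00, 07:45–08:00.
Keiko ∩ Maya: 11:15–12:30, 14:00–14:30, 15:45–16:45.
Keiko ∩ Maya ∩ Thandi: 11:15–12:15, 14:00–14:15, 16:00–16:45.
Keiko ∩ Maya ∩ Thandi ∩ Anders: 11:15–11:45.
Keiko ∩ Maya ∩ Thandi ∩ Anders ∩ Pablo: (none).
Windows ≥ 90 min: (none).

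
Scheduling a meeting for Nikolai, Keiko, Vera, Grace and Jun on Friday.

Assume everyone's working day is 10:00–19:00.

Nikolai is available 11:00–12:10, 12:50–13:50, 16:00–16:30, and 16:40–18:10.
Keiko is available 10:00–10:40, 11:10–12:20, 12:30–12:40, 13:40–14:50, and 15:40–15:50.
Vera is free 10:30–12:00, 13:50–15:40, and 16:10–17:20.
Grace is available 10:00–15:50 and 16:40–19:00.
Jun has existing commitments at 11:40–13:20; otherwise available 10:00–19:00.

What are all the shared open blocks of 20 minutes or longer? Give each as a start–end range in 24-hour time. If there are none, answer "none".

11:10–11:40

Jun free within 10:00–19:00: 10:00–11:40, 13:20–19:00.
Nikolai ∩ Keiko: 11:10–12:10, 13:40–13:50.
Nikolai ∩ Keiko ∩ Vera: 11:10–12:00.
Nikolai ∩ Keiko ∩ Vera ∩ Grace: 11:10–12:00.
Nikolai ∩ Keiko ∩ Vera ∩ Grace ∩ Jun: 11:10–11:40.
Windows ≥ 20 min: 11:10–11:40.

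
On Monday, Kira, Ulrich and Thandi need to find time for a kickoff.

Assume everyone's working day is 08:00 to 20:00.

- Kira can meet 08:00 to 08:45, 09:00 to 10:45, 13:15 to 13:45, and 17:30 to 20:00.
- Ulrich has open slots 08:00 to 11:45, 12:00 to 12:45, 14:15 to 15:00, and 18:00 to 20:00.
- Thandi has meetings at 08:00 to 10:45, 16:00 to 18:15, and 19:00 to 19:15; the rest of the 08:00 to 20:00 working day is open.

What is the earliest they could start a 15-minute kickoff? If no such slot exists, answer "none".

18:15

Thandi free within 08:00–20:00: 10:45–16:00, 18:15–19:00, 19:15–20:00.
Kira ∩ Ulrich: 08:00–08:45, 09:00–10:45, 18:00–20:00.
Kira ∩ Ulrich ∩ Thandi: 18:15–19:00, 19:15–20:00.
Windows ≥ 15 min: 18:15–19:00, 19:15–20:00.
Earliest such window starts at 18:15.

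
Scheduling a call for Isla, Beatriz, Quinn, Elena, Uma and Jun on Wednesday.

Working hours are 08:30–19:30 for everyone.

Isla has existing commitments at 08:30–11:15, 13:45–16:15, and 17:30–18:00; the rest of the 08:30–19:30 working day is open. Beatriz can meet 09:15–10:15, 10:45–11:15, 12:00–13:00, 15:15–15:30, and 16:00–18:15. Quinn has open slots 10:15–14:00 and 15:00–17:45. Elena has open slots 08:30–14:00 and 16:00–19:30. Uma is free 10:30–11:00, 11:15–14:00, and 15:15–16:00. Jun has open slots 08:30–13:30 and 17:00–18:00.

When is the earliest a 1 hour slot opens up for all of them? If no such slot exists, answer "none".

Isla free within 08:30–19:30: 11:15–13:45, 16:15–17:30, 18:00–19:30.
Isla ∩ Beatriz: 12:00–13:00, 16:15–17:30, 18:00–18:15.
Isla ∩ Beatriz ∩ Quinn: 12:00–13:00, 16:15–17:30.
Isla ∩ Beatriz ∩ Quinn ∩ Elena: 12:00–13:00, 16:15–17:30.
Isla ∩ Beatriz ∩ Quinn ∩ Elena ∩ Uma: 12:00–13:00.
Isla ∩ Beatriz ∩ Quinn ∩ Elena ∩ Uma ∩ Jun: 12:00–13:00.
Windows ≥ 60 min: 12:00–13:00.
Earliest such window starts at 12:00.

12:00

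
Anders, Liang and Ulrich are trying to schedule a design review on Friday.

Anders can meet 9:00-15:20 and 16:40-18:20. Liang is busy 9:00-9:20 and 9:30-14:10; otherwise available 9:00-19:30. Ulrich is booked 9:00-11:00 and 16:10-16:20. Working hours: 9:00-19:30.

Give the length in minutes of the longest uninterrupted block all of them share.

Liang free within 09:00–19:30: 09:20–09:30, 14:10–19:30.
Ulrich free within 09:00–19:30: 11:00–16:10, 16:20–19:30.
Anders ∩ Liang: 09:20–09:30, 14:10–15:20, 16:40–18:20.
Anders ∩ Liang ∩ Ulrich: 14:10–15:20, 16:40–18:20.
Common window lengths: 70, 100 min; longest is 100.

100 minutes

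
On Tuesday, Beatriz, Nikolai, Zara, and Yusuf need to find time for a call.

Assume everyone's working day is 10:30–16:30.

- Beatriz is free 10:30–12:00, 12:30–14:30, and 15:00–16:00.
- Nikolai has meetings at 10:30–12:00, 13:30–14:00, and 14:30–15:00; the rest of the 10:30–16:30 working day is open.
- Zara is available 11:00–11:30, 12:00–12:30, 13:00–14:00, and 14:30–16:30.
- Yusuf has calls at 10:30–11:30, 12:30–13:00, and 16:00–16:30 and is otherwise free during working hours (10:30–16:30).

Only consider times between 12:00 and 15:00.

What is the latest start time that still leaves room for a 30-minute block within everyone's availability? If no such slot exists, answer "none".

13:00

Nikolai free within 10:30–16:30: 12:00–13:30, 14:00–14:30, 15:00–16:30.
Yusuf free within 10:30–16:30: 11:30–12:30, 13:00–16:00.
Beatriz ∩ Nikolai: 12:30–13:30, 14:00–14:30, 15:00–16:00.
Beatriz ∩ Nikolai ∩ Zara: 13:00–13:30, 15:00–16:00.
Beatriz ∩ Nikolai ∩ Zara ∩ Yusuf: 13:00–13:30, 15:00–16:00.
Restricted to 12:00–15:00: 13:00–13:30.
Windows ≥ 30 min: 13:00–13:30.
Latest start in the last window 13:00–13:30 is 13:30 − 30 min = 13:00.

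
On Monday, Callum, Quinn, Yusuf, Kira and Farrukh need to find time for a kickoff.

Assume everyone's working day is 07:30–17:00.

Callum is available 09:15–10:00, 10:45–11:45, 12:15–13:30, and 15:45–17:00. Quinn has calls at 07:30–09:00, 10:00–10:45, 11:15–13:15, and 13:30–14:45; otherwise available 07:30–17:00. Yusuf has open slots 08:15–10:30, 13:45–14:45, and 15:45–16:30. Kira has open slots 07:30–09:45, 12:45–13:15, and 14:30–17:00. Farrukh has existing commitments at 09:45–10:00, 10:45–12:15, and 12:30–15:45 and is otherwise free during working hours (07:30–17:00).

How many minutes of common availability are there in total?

75 minutes

Quinn free within 07:30–17:00: 09:00–10:00, 10:45–11:15, 13:15–13:30, 14:45–17:00.
Farrukh free within 07:30–17:00: 07:30–09:45, 10:00–10:45, 12:15–12:30, 15:45–17:00.
Callum ∩ Quinn: 09:15–10:00, 10:45–11:15, 13:15–13:30, 15:45–17:00.
Callum ∩ Quinn ∩ Yusuf: 09:15–10:00, 15:45–16:30.
Callum ∩ Quinn ∩ Yusuf ∩ Kira: 09:15–09:45, 15:45–16:30.
Callum ∩ Quinn ∩ Yusuf ∩ Kira ∩ Farrukh: 09:15–09:45, 15:45–16:30.
Total common minutes: 30 + 45 = 75.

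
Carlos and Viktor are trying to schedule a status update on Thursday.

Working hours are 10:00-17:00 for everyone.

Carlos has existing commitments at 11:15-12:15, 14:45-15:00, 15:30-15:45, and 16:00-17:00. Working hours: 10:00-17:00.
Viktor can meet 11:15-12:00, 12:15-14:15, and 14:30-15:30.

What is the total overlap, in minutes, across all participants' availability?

Carlos free within 10:00–17:00: 10:00–11:15, 12:15–14:45, 15:00–15:30, 15:45–16:00.
Carlos ∩ Viktor: 12:15–14:15, 14:30–14:45, 15:00–15:30.
Total common minutes: 120 + 15 + 30 = 165.

165 minutes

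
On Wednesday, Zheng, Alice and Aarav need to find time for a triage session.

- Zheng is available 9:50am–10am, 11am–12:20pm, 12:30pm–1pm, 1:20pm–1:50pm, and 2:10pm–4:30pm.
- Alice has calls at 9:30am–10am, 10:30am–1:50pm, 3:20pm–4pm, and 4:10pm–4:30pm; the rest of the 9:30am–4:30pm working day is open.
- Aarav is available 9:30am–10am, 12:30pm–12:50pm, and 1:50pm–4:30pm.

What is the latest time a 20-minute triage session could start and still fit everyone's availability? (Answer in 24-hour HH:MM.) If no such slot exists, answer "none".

Alice free within 09:30–16:30: 10:00–10:30, 13:50–15:20, 16:00–16:10.
Zheng ∩ Alice: 14:10–15:20, 16:00–16:10.
Zheng ∩ Alice ∩ Aarav: 14:10–15:20, 16:00–16:10.
Windows ≥ 20 min: 14:10–15:20.
Latest start in the last window 14:10–15:20 is 15:20 − 20 min = 15:00.

15:00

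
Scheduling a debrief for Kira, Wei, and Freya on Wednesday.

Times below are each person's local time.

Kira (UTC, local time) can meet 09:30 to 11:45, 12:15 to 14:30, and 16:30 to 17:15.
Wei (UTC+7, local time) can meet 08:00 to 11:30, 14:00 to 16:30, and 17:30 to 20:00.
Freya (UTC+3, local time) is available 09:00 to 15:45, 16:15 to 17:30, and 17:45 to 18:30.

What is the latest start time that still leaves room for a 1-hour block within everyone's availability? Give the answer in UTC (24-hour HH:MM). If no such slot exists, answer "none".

Kira → UTC: 09:30–11:45, 12:15–14:30, 16:30–17:15.
Wei → UTC: 01:00–04:30, 07:00–09:30, 10:30–13:00.
Freya → UTC: 06:00–12:45, 13:15–14:30, 14:45–15:30.
Kira ∩ Wei: 10:30–11:45, 12:15–13:00.
Kira ∩ Wei ∩ Freya: 10:30–11:45, 12:15–12:45.
Windows ≥ 60 min: 10:30–11:45.
Latest start in the last window 10:30–11:45 is 11:45 − 60 min = 10:45.

10:45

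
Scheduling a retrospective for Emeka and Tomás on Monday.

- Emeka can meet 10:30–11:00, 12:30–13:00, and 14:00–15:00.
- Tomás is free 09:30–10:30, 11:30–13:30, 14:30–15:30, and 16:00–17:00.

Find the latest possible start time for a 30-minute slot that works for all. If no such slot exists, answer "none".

Emeka ∩ Tomás: 12:30–13:00, 14:30–15:00.
Windows ≥ 30 min: 12:30–13:00, 14:30–15:00.
Latest start in the last window 14:30–15:00 is 15:00 − 30 min = 14:30.

14:30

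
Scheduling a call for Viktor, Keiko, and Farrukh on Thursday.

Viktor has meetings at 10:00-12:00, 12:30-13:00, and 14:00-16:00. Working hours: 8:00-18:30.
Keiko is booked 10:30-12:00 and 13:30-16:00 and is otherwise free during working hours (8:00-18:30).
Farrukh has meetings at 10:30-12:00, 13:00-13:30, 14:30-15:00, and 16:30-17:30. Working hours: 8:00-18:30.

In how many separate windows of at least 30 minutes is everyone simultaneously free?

Viktor free within 08:00–18:30: 08:00–10:00, 12:00–12:30, 13:00–14:00, 16:00–18:30.
Keiko free within 08:00–18:30: 08:00–10:30, 12:00–13:30, 16:00–18:30.
Farrukh free within 08:00–18:30: 08:00–10:30, 12:00–13:00, 13:30–14:30, 15:00–16:30, 17:30–18:30.
Viktor ∩ Keiko: 08:00–10:00, 12:00–12:30, 13:00–13:30, 16:00–18:30.
Viktor ∩ Keiko ∩ Farrukh: 08:00–10:00, 12:00–12:30, 16:00–16:30, 17:30–18:30.
Windows ≥ 30 min: 08:00–10:00, 12:00–12:30, 16:00–16:30, 17:30–18:30.
That's 4 windows.

4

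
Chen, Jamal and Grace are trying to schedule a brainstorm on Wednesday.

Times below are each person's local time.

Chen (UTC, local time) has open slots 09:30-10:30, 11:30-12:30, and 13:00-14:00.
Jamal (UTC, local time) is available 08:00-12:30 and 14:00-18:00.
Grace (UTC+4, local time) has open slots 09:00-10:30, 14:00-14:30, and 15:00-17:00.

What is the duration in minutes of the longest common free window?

Chen → UTC: 09:30–10:30, 11:30–12:30, 13:00–14:00.
Jamal → UTC: 08:00–12:30, 14:00–18:00.
Grace → UTC: 05:00–06:30, 10:00–10:30, 11:00–13:00.
Chen ∩ Jamal: 09:30–10:30, 11:30–12:30.
Chen ∩ Jamal ∩ Grace: 10:00–10:30, 11:30–12:30.
Common window lengths: 30, 60 min; longest is 60.

60 minutes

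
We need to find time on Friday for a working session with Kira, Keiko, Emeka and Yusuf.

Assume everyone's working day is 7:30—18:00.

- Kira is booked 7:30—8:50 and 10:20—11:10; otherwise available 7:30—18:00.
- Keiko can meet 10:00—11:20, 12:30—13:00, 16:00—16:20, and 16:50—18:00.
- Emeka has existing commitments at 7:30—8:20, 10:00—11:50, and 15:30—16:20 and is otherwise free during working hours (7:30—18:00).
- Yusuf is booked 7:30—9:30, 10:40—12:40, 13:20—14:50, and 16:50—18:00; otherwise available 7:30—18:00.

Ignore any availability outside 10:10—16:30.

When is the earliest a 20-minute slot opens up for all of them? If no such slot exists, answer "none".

Kira free within 07:30–18:00: 08:50–10:20, 11:10–18:00.
Emeka free within 07:30–18:00: 08:20–10:00, 11:50–15:30, 16:20–18:00.
Yusuf free within 07:30–18:00: 09:30–10:40, 12:40–13:20, 14:50–16:50.
Kira ∩ Keiko: 10:00–10:20, 11:10–11:20, 12:30–13:00, 16:00–16:20, 16:50–18:00.
Kira ∩ Keiko ∩ Emeka: 12:30–13:00, 16:50–18:00.
Kira ∩ Keiko ∩ Emeka ∩ Yusuf: 12:40–13:00.
Restricted to 10:10–16:30: 12:40–13:00.
Windows ≥ 20 min: 12:40–13:00.
Earliest such window starts at 12:40.

12:40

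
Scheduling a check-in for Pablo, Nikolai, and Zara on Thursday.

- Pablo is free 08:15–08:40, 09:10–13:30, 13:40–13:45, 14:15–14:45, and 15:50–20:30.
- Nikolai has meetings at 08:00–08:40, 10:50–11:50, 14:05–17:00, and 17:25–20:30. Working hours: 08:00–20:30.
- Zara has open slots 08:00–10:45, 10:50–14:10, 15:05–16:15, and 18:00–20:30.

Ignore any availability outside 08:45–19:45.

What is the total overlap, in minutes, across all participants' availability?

Nikolai free within 08:00–20:30: 08:40–10:50, 11:50–14:05, 17:00–17:25.
Pablo ∩ Nikolai: 09:10–10:50, 11:50–13:30, 13:40–13:45, 17:00–17:25.
Pablo ∩ Nikolai ∩ Zara: 09:10–10:45, 11:50–13:30, 13:40–13:45.
Restricted to 08:45–19:45: 09:10–10:45, 11:50–13:30, 13:40–13:45.
Total common minutes: 95 + 100 + 5 = 200.

200 minutes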